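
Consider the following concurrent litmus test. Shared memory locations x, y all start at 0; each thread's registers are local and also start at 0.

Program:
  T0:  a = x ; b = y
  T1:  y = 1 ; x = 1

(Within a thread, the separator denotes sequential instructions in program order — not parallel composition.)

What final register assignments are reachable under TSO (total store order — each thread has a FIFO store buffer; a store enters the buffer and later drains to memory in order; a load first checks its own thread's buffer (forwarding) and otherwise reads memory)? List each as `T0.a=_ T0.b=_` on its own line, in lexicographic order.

T0.a=0 T0.b=0
T0.a=0 T0.b=1
T0.a=1 T0.b=1

outcome vector order: (T0.a,T0.b)
|TSO outcomes| = 3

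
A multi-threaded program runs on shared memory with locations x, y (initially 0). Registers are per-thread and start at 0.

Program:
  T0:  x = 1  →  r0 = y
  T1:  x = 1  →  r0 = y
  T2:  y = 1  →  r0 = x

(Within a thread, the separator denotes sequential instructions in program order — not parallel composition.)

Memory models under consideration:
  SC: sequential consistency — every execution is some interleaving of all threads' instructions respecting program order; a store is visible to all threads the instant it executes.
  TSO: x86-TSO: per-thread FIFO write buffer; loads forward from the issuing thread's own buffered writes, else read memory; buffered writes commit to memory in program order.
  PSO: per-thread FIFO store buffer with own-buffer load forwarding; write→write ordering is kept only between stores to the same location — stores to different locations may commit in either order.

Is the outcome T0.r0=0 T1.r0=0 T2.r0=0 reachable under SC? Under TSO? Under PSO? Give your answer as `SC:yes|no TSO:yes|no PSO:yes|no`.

outcome vector order: (T0.r0,T1.r0,T2.r0)
SC: 5 outcomes — {0/0/1, 0/1/1, 1/0/1, 1/1/0, 1/1/1}
TSO: 8 outcomes — {0/0/0, 0/0/1, 0/1/0, 0/1/1, 1/0/0, 1/0/1, 1/1/0, 1/1/1}
PSO: 8 outcomes — {0/0/0, 0/0/1, 0/1/0, 0/1/1, 1/0/0, 1/0/1, 1/1/0, 1/1/1}
target 0/0/0 ∈ {TSO,PSO}

SC:no TSO:yes PSO:yes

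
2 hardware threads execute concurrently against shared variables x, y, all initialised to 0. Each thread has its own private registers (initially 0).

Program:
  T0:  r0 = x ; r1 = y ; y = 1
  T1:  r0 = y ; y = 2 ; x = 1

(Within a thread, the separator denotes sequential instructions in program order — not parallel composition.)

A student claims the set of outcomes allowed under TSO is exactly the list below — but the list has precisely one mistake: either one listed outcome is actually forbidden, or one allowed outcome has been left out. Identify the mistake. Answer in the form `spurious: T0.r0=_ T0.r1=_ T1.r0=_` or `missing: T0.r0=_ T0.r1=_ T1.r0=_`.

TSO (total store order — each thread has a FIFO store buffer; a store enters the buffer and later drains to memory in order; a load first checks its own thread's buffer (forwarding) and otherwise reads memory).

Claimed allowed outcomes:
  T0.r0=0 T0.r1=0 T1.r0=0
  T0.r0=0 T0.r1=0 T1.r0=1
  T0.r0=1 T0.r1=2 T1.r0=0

outcome vector order: (T0.r0,T0.r1,T1.r0)
under TSO → 0/0/0; 0/0/1; 0/2/0; 1/2/0
TSO∖claimed = {0/2/0}

missing: T0.r0=0 T0.r1=2 T1.r0=0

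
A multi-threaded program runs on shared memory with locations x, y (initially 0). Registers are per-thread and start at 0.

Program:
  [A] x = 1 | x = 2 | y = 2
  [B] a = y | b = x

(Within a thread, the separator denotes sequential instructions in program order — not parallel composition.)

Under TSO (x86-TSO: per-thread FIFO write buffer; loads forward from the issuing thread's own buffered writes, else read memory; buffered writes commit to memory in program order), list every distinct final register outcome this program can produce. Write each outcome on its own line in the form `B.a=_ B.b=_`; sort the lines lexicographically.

outcome vector order: (B.a,B.b)
|TSO outcomes| = 4

B.a=0 B.b=0
B.a=0 B.b=1
B.a=0 B.b=2
B.a=2 B.b=2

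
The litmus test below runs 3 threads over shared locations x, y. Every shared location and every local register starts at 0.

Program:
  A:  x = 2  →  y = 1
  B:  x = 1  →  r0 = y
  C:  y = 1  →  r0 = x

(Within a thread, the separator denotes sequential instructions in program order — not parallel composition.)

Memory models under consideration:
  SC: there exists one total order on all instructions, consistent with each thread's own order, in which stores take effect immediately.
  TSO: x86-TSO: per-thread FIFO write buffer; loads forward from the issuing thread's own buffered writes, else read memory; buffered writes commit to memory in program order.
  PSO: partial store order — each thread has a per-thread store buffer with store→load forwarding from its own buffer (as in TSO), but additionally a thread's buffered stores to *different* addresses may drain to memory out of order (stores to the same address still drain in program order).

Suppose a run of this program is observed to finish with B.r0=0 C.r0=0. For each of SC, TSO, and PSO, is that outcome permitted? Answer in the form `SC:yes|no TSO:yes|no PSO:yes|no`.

outcome vector order: (B.r0,C.r0)
SC: 5 outcomes — {(0,1) (0,2) (1,0) (1,1) (1,2)}
TSO: 6 outcomes — {(0,0) (0,1) (0,2) (1,0) (1,1) (1,2)}
PSO: 6 outcomes — {(0,0) (0,1) (0,2) (1,0) (1,1) (1,2)}
target (0,0) ∈ {TSO,PSO}

SC:no TSO:yes PSO:yes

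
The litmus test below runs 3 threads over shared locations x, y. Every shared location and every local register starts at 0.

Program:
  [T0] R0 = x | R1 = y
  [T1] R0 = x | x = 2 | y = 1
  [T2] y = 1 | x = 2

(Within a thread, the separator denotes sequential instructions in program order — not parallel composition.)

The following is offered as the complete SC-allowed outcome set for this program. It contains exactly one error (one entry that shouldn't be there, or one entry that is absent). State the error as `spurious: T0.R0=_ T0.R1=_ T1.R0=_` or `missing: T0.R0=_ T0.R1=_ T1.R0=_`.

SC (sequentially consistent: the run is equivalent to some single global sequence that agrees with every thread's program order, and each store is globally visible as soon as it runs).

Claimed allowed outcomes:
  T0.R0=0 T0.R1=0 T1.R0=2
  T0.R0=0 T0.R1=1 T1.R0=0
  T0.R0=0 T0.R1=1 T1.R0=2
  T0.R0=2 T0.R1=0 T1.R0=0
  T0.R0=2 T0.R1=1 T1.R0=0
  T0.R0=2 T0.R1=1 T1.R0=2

outcome vector order: (T0.R0,T0.R1,T1.R0)
under SC → (0,0,0) (0,0,2) (0,1,0) (0,1,2) (2,0,0) (2,1,0) (2,1,2)
SC∖claimed = {(0,0,0)}

missing: T0.R0=0 T0.R1=0 T1.R0=0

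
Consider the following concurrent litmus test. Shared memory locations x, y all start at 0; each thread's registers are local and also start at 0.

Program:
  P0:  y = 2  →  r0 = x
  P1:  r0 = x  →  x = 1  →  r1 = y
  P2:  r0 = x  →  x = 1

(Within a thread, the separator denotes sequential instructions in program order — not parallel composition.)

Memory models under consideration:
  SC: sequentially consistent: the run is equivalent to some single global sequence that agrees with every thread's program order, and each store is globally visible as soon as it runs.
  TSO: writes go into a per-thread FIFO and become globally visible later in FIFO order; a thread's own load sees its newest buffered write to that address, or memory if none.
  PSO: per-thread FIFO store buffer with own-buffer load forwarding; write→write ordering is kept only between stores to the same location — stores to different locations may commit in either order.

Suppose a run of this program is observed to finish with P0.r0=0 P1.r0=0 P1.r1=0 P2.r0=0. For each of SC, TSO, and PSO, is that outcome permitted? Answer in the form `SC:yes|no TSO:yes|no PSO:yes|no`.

SC:no TSO:yes PSO:yes

outcome vector order: (P0.r0,P1.r0,P1.r1,P2.r0)
SC: 9 outcomes — {<0 0 2 0> <0 0 2 1> <0 1 2 0> <1 0 0 0> <1 0 0 1> <1 0 2 0> <1 0 2 1> <1 1 0 0> <1 1 2 0>}
TSO: 12 outcomes — {<0 0 0 0> <0 0 0 1> <0 0 2 0> <0 0 2 1> <0 1 0 0> <0 1 2 0> <1 0 0 0> <1 0 0 1> <1 0 2 0> <1 0 2 1> <1 1 0 0> <1 1 2 0>}
PSO: 12 outcomes — {<0 0 0 0> <0 0 0 1> <0 0 2 0> <0 0 2 1> <0 1 0 0> <0 1 2 0> <1 0 0 0> <1 0 0 1> <1 0 2 0> <1 0 2 1> <1 1 0 0> <1 1 2 0>}
target <0 0 0 0> ∈ {TSO,PSO}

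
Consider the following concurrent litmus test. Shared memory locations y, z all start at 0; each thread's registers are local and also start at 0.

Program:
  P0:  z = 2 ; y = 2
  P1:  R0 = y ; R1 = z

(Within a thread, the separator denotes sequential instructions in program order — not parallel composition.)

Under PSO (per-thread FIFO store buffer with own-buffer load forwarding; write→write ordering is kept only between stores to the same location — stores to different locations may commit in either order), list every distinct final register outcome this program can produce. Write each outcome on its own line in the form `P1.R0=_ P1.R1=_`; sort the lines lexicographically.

P1.R0=0 P1.R1=0
P1.R0=0 P1.R1=2
P1.R0=2 P1.R1=0
P1.R0=2 P1.R1=2

outcome vector order: (P1.R0,P1.R1)
|PSO outcomes| = 4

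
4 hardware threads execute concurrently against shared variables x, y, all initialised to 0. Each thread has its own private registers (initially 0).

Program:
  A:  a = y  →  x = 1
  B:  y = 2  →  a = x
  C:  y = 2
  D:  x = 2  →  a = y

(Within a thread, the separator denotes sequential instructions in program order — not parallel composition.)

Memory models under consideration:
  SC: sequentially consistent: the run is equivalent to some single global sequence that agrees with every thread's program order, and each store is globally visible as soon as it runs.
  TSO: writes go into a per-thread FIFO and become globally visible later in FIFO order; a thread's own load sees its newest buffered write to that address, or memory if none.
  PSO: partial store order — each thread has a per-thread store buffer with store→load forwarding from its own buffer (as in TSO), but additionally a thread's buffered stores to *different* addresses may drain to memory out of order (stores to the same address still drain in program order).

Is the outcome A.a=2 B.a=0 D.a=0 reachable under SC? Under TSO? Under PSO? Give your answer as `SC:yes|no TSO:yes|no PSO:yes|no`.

outcome vector order: (A.a,B.a,D.a)
SC (10): 0/0/2, 0/1/0, 0/1/2, 0/2/0, 0/2/2, 2/0/2, 2/1/0, 2/1/2, 2/2/0, 2/2/2
TSO (12): 0/0/0, 0/0/2, 0/1/0, 0/1/2, 0/2/0, 0/2/2, 2/0/0, 2/0/2, 2/1/0, 2/1/2, 2/2/0, 2/2/2
PSO (12): 0/0/0, 0/0/2, 0/1/0, 0/1/2, 0/2/0, 0/2/2, 2/0/0, 2/0/2, 2/1/0, 2/1/2, 2/2/0, 2/2/2
target 2/0/0 ∈ {TSO,PSO}

SC:no TSO:yes PSO:yes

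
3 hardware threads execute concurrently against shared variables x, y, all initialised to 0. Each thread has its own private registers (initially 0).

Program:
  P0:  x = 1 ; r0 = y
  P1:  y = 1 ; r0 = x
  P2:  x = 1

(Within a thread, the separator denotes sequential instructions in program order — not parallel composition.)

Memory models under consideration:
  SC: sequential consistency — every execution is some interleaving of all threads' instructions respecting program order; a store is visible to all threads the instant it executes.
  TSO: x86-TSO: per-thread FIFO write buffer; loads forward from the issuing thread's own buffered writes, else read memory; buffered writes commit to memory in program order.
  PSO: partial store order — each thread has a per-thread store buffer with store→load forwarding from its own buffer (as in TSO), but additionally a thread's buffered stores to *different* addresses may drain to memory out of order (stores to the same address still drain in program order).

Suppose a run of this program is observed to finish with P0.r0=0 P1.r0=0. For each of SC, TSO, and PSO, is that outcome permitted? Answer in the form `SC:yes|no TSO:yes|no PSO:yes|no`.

outcome vector order: (P0.r0,P1.r0)
SC (3): 0/1 1/0 1/1
TSO (4): 0/0 0/1 1/0 1/1
PSO (4): 0/0 0/1 1/0 1/1
target 0/0 ∈ {TSO,PSO}

SC:no TSO:yes PSO:yes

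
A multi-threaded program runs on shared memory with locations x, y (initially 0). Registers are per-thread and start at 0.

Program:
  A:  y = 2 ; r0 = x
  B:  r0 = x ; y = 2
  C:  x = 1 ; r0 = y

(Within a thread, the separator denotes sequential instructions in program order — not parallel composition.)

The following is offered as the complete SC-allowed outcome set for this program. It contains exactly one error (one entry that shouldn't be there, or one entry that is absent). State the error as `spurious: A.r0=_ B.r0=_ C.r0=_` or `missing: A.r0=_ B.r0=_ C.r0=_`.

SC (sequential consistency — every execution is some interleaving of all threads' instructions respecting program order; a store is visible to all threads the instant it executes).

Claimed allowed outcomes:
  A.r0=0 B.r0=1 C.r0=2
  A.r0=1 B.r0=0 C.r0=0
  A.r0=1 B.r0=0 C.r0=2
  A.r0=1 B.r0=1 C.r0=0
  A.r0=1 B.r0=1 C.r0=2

outcome vector order: (A.r0,B.r0,C.r0)
SC: 6 outcomes — {(0,0,2), (0,1,2), (1,0,0), (1,0,2), (1,1,0), (1,1,2)}
SC∖claimed = {(0,0,2)}

missing: A.r0=0 B.r0=0 C.r0=2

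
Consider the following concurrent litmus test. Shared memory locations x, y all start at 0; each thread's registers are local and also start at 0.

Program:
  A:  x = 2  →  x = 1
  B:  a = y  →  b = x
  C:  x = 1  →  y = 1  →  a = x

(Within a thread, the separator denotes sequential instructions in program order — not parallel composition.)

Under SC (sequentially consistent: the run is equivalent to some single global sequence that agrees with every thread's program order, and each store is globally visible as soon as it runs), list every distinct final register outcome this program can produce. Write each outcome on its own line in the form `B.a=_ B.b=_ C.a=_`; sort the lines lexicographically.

outcome vector order: (B.a,B.b,C.a)
|SC outcomes| = 10

B.a=0 B.b=0 C.a=1
B.a=0 B.b=0 C.a=2
B.a=0 B.b=1 C.a=1
B.a=0 B.b=1 C.a=2
B.a=0 B.b=2 C.a=1
B.a=0 B.b=2 C.a=2
B.a=1 B.b=1 C.a=1
B.a=1 B.b=1 C.a=2
B.a=1 B.b=2 C.a=1
B.a=1 B.b=2 C.a=2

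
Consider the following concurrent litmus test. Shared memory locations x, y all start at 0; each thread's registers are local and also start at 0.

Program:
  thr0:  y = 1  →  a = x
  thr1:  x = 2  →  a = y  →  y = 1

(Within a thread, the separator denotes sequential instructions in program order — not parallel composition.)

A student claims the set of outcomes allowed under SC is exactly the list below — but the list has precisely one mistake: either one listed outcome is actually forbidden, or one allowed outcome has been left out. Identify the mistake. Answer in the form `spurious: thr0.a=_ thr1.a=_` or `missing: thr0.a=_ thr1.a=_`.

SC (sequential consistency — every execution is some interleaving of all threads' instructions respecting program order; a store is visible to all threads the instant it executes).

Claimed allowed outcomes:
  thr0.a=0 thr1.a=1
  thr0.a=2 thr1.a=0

outcome vector order: (thr0.a,thr1.a)
[SC] allowed = {<0 1>, <2 0>, <2 1>}
SC∖claimed = {<2 1>}

missing: thr0.a=2 thr1.a=1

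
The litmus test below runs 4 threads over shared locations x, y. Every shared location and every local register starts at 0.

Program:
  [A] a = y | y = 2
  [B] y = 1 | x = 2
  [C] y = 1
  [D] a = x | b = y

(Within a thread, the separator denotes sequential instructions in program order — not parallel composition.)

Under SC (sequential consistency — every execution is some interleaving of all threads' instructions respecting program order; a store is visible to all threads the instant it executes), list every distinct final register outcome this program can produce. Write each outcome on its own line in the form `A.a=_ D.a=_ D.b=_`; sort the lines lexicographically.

outcome vector order: (A.a,D.a,D.b)
|SC outcomes| = 10

A.a=0 D.a=0 D.b=0
A.a=0 D.a=0 D.b=1
A.a=0 D.a=0 D.b=2
A.a=0 D.a=2 D.b=1
A.a=0 D.a=2 D.b=2
A.a=1 D.a=0 D.b=0
A.a=1 D.a=0 D.b=1
A.a=1 D.a=0 D.b=2
A.a=1 D.a=2 D.b=1
A.a=1 D.a=2 D.b=2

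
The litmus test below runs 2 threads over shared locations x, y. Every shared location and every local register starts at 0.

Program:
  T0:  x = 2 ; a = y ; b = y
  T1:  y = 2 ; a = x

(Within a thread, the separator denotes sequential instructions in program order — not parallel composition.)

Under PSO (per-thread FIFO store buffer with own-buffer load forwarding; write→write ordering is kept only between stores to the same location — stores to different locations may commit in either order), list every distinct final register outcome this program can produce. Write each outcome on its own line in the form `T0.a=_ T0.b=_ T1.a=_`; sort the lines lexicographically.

T0.a=0 T0.b=0 T1.a=0
T0.a=0 T0.b=0 T1.a=2
T0.a=0 T0.b=2 T1.a=0
T0.a=0 T0.b=2 T1.a=2
T0.a=2 T0.b=2 T1.a=0
T0.a=2 T0.b=2 T1.a=2

outcome vector order: (T0.a,T0.b,T1.a)
|PSO outcomes| = 6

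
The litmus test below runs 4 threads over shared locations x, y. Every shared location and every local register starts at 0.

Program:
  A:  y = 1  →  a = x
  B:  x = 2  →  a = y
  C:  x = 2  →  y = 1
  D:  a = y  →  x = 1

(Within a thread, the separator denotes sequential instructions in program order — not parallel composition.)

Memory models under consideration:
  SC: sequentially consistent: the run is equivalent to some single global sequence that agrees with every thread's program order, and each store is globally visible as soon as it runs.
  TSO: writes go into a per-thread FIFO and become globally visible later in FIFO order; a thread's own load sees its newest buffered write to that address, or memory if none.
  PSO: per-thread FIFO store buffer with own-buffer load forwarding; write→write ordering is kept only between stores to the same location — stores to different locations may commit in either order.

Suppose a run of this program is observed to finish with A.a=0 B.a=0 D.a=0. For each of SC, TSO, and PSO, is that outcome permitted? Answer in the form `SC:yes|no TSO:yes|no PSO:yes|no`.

outcome vector order: (A.a,B.a,D.a)
under SC → (0,1,0); (0,1,1); (1,0,0); (1,0,1); (1,1,0); (1,1,1); (2,0,0); (2,0,1); (2,1,0); (2,1,1)
under TSO → (0,0,0); (0,0,1); (0,1,0); (0,1,1); (1,0,0); (1,0,1); (1,1,0); (1,1,1); (2,0,0); (2,0,1); (2,1,0); (2,1,1)
under PSO → (0,0,0); (0,0,1); (0,1,0); (0,1,1); (1,0,0); (1,0,1); (1,1,0); (1,1,1); (2,0,0); (2,0,1); (2,1,0); (2,1,1)
target (0,0,0) ∈ {TSO,PSO}

SC:no TSO:yes PSO:yes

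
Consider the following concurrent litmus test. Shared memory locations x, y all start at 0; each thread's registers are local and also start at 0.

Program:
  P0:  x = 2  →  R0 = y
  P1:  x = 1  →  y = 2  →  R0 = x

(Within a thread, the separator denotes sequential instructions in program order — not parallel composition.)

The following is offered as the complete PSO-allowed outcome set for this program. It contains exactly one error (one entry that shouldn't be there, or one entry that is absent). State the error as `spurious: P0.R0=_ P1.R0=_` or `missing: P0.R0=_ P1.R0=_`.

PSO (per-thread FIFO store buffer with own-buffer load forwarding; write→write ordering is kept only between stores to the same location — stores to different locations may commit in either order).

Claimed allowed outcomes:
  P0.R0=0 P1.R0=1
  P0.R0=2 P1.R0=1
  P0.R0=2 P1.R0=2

outcome vector order: (P0.R0,P1.R0)
under PSO → 01; 02; 21; 22
PSO∖claimed = {02}

missing: P0.R0=0 P1.R0=2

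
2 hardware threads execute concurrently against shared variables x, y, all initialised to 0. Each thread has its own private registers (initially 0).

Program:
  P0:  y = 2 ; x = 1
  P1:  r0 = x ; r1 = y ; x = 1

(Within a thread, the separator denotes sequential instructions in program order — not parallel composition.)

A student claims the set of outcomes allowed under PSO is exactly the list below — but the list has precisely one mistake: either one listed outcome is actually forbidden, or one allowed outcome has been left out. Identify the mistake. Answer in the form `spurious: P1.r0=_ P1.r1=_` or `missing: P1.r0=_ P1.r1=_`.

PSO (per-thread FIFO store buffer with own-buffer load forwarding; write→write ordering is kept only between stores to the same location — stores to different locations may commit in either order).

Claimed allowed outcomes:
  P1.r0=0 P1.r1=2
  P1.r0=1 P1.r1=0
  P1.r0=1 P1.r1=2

missing: P1.r0=0 P1.r1=0

outcome vector order: (P1.r0,P1.r1)
PSO (4): 0/0, 0/2, 1/0, 1/2
PSO∖claimed = {0/0}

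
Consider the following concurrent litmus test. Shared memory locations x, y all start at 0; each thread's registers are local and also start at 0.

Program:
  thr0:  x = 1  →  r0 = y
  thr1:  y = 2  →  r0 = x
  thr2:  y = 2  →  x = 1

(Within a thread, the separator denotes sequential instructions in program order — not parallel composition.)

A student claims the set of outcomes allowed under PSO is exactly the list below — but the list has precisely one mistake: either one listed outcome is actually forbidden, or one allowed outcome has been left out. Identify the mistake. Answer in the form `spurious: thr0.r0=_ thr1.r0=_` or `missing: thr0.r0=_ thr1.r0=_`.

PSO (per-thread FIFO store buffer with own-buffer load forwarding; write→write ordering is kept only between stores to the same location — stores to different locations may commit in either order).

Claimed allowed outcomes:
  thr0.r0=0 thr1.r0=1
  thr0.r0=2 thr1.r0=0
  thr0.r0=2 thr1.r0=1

missing: thr0.r0=0 thr1.r0=0

outcome vector order: (thr0.r0,thr1.r0)
PSO: 4 outcomes — {(0,0) (0,1) (2,0) (2,1)}
PSO∖claimed = {(0,0)}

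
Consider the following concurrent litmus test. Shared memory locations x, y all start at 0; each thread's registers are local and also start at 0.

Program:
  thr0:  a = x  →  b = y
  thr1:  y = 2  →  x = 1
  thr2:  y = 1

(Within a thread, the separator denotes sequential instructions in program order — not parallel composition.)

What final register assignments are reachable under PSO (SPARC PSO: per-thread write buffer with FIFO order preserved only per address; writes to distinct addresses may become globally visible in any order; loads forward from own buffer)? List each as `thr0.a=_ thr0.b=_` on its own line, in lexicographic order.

outcome vector order: (thr0.a,thr0.b)
|PSO outcomes| = 6

thr0.a=0 thr0.b=0
thr0.a=0 thr0.b=1
thr0.a=0 thr0.b=2
thr0.a=1 thr0.b=0
thr0.a=1 thr0.b=1
thr0.a=1 thr0.b=2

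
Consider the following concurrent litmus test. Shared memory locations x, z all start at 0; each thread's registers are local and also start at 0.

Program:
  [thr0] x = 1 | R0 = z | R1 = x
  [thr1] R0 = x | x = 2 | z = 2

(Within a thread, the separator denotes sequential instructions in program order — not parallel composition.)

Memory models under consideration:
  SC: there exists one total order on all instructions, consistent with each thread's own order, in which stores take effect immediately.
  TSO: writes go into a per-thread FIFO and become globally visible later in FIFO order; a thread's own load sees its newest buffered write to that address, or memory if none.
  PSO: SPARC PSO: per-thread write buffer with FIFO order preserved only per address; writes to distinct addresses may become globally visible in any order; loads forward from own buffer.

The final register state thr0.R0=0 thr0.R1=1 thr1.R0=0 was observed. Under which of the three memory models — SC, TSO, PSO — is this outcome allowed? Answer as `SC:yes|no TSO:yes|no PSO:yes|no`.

SC:yes TSO:yes PSO:yes

outcome vector order: (thr0.R0,thr0.R1,thr1.R0)
under SC → <0 1 0>; <0 1 1>; <0 2 0>; <0 2 1>; <2 1 0>; <2 2 0>; <2 2 1>
under TSO → <0 1 0>; <0 1 1>; <0 2 0>; <0 2 1>; <2 1 0>; <2 2 0>; <2 2 1>
under PSO → <0 1 0>; <0 1 1>; <0 2 0>; <0 2 1>; <2 1 0>; <2 1 1>; <2 2 0>; <2 2 1>
target <0 1 0> ∈ {SC,TSO,PSO}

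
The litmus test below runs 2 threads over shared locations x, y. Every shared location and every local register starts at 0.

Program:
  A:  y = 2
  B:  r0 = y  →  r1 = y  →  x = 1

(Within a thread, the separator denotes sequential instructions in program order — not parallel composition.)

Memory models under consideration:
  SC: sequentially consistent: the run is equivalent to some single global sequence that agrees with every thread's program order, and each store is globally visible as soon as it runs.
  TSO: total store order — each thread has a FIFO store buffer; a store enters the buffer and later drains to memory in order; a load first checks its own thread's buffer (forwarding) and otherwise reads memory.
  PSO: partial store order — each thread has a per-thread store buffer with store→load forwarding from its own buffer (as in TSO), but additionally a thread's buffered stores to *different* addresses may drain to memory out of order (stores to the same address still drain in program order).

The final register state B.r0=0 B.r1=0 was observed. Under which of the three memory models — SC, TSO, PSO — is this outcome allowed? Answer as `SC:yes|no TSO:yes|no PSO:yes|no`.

outcome vector order: (B.r0,B.r1)
SC (3): 0/0; 0/2; 2/2
TSO (3): 0/0; 0/2; 2/2
PSO (3): 0/0; 0/2; 2/2
target 0/0 ∈ {SC,TSO,PSO}

SC:yes TSO:yes PSO:yes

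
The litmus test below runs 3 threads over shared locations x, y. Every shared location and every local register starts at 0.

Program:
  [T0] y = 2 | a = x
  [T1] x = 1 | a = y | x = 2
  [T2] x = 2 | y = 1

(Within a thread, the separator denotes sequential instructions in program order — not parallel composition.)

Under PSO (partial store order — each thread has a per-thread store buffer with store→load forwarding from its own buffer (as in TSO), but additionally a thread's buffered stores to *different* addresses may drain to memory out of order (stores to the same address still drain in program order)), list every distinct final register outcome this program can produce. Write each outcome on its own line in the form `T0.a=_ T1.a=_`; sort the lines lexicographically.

outcome vector order: (T0.a,T1.a)
|PSO outcomes| = 9

T0.a=0 T1.a=0
T0.a=0 T1.a=1
T0.a=0 T1.a=2
T0.a=1 T1.a=0
T0.a=1 T1.a=1
T0.a=1 T1.a=2
T0.a=2 T1.a=0
T0.a=2 T1.a=1
T0.a=2 T1.a=2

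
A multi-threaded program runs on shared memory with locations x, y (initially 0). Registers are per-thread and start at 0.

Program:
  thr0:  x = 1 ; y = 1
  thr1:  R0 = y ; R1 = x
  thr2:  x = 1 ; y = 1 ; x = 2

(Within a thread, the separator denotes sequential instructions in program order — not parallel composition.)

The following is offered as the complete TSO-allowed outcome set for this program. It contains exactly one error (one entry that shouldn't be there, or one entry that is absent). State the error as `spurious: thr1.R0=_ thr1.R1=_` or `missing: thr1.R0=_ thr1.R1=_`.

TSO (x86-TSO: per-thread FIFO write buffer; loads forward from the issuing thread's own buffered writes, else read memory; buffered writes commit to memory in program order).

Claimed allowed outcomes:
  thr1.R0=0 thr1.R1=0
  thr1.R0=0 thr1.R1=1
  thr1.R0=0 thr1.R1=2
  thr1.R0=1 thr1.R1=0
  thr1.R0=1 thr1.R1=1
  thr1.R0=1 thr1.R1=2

outcome vector order: (thr1.R0,thr1.R1)
TSO: 5 outcomes — {(0,0); (0,1); (0,2); (1,1); (1,2)}
claimed∖TSO = {(1,0)}

spurious: thr1.R0=1 thr1.R1=0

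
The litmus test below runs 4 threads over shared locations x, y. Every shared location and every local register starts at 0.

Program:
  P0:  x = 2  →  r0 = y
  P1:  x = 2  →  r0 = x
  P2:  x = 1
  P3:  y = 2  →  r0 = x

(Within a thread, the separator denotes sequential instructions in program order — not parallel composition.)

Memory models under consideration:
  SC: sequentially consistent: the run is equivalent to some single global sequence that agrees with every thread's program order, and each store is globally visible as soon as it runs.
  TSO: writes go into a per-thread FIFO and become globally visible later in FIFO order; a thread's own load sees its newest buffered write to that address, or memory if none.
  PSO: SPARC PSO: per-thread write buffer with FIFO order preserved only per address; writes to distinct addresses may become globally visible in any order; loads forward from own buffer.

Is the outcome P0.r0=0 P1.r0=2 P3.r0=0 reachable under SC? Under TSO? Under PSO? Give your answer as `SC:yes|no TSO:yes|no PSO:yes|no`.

SC:no TSO:yes PSO:yes

outcome vector order: (P0.r0,P1.r0,P3.r0)
under SC → (0,1,1); (0,1,2); (0,2,1); (0,2,2); (2,1,0); (2,1,1); (2,1,2); (2,2,0); (2,2,1); (2,2,2)
under TSO → (0,1,0); (0,1,1); (0,1,2); (0,2,0); (0,2,1); (0,2,2); (2,1,0); (2,1,1); (2,1,2); (2,2,0); (2,2,1); (2,2,2)
under PSO → (0,1,0); (0,1,1); (0,1,2); (0,2,0); (0,2,1); (0,2,2); (2,1,0); (2,1,1); (2,1,2); (2,2,0); (2,2,1); (2,2,2)
target (0,2,0) ∈ {TSO,PSO}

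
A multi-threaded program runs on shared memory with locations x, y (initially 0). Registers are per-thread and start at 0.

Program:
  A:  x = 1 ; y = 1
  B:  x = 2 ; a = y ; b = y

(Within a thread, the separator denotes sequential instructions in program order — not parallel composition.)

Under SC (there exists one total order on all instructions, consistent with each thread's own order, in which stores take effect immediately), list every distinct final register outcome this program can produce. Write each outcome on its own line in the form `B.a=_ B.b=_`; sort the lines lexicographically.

outcome vector order: (B.a,B.b)
|SC outcomes| = 3

B.a=0 B.b=0
B.a=0 B.b=1
B.a=1 B.b=1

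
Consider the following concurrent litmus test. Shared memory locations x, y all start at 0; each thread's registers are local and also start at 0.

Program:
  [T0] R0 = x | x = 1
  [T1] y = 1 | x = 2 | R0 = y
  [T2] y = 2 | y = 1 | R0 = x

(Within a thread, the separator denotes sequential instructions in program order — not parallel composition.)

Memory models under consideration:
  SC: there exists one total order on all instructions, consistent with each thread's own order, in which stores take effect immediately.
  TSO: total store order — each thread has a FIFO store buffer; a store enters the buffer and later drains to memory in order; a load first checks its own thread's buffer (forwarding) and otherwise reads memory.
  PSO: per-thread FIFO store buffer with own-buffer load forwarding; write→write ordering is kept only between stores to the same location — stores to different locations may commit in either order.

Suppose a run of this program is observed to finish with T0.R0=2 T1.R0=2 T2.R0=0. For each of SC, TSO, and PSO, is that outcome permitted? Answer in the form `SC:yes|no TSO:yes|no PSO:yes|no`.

outcome vector order: (T0.R0,T1.R0,T2.R0)
[SC] allowed = {<0 1 0> <0 1 1> <0 1 2> <0 2 1> <0 2 2> <2 1 0> <2 1 1> <2 1 2> <2 2 1> <2 2 2>}
[TSO] allowed = {<0 1 0> <0 1 1> <0 1 2> <0 2 0> <0 2 1> <0 2 2> <2 1 0> <2 1 1> <2 1 2> <2 2 0> <2 2 1> <2 2 2>}
[PSO] allowed = {<0 1 0> <0 1 1> <0 1 2> <0 2 0> <0 2 1> <0 2 2> <2 1 0> <2 1 1> <2 1 2> <2 2 0> <2 2 1> <2 2 2>}
target <2 2 0> ∈ {TSO,PSO}

SC:no TSO:yes PSO:yes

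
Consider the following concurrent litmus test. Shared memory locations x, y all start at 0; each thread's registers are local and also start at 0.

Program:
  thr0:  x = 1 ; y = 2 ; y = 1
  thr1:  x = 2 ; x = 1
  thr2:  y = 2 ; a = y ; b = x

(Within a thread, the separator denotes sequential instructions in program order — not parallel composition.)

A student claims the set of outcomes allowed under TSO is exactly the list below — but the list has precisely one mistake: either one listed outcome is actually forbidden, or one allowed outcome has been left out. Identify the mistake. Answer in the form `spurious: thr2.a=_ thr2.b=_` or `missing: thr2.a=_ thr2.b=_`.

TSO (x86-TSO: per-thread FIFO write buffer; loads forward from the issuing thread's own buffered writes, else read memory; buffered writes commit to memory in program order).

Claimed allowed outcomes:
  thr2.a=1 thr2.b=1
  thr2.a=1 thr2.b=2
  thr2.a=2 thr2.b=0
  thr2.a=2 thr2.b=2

missing: thr2.a=2 thr2.b=1

outcome vector order: (thr2.a,thr2.b)
TSO: 5 outcomes — {(1,1), (1,2), (2,0), (2,1), (2,2)}
TSO∖claimed = {(2,1)}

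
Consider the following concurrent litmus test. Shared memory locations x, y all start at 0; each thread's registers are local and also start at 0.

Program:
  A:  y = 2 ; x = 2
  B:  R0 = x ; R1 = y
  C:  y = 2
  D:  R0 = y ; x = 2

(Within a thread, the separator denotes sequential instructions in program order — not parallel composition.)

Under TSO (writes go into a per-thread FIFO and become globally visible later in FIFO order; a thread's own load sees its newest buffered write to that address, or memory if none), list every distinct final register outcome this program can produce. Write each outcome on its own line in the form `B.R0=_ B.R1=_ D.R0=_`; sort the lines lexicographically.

B.R0=0 B.R1=0 D.R0=0
B.R0=0 B.R1=0 D.R0=2
B.R0=0 B.R1=2 D.R0=0
B.R0=0 B.R1=2 D.R0=2
B.R0=2 B.R1=0 D.R0=0
B.R0=2 B.R1=2 D.R0=0
B.R0=2 B.R1=2 D.R0=2

outcome vector order: (B.R0,B.R1,D.R0)
|TSO outcomes| = 7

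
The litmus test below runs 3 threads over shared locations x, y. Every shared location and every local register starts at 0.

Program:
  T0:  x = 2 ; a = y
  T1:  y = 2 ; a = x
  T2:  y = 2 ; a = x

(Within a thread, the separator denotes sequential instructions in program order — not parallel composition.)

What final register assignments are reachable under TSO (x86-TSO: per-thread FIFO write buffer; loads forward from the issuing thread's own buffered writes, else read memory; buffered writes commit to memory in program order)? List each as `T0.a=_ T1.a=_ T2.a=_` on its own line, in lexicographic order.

T0.a=0 T1.a=0 T2.a=0
T0.a=0 T1.a=0 T2.a=2
T0.a=0 T1.a=2 T2.a=0
T0.a=0 T1.a=2 T2.a=2
T0.a=2 T1.a=0 T2.a=0
T0.a=2 T1.a=0 T2.a=2
T0.a=2 T1.a=2 T2.a=0
T0.a=2 T1.a=2 T2.a=2

outcome vector order: (T0.a,T1.a,T2.a)
|TSO outcomes| = 8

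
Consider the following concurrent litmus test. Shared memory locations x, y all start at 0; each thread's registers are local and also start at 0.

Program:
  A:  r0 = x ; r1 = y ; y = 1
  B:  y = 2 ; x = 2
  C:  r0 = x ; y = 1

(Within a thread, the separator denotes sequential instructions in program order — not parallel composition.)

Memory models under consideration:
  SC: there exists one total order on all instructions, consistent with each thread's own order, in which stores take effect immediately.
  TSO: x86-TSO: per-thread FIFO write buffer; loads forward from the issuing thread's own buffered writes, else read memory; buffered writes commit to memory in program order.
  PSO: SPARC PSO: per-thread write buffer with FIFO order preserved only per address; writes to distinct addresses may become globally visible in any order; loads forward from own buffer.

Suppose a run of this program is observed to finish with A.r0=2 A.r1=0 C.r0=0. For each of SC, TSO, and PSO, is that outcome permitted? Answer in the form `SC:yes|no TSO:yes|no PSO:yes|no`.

outcome vector order: (A.r0,A.r1,C.r0)
SC (10): <0 0 0> <0 0 2> <0 1 0> <0 1 2> <0 2 0> <0 2 2> <2 1 0> <2 1 2> <2 2 0> <2 2 2>
TSO (10): <0 0 0> <0 0 2> <0 1 0> <0 1 2> <0 2 0> <0 2 2> <2 1 0> <2 1 2> <2 2 0> <2 2 2>
PSO (12): <0 0 0> <0 0 2> <0 1 0> <0 1 2> <0 2 0> <0 2 2> <2 0 0> <2 0 2> <2 1 0> <2 1 2> <2 2 0> <2 2 2>
target <2 0 0> ∈ {PSO}

SC:no TSO:no PSO:yes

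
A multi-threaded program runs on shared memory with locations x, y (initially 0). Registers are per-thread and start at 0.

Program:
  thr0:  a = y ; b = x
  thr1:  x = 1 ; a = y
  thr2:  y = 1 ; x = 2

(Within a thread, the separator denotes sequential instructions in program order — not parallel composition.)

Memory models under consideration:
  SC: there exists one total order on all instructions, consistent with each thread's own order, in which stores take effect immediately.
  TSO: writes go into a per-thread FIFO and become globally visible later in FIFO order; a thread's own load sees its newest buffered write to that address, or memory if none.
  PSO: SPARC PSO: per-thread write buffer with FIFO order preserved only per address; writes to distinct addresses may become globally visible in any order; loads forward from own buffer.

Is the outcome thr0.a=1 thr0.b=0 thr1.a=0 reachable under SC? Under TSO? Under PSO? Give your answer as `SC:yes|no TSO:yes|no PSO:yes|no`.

outcome vector order: (thr0.a,thr0.b,thr1.a)
[SC] allowed = {(0,0,0), (0,0,1), (0,1,0), (0,1,1), (0,2,0), (0,2,1), (1,0,1), (1,1,0), (1,1,1), (1,2,0), (1,2,1)}
[TSO] allowed = {(0,0,0), (0,0,1), (0,1,0), (0,1,1), (0,2,0), (0,2,1), (1,0,0), (1,0,1), (1,1,0), (1,1,1), (1,2,0), (1,2,1)}
[PSO] allowed = {(0,0,0), (0,0,1), (0,1,0), (0,1,1), (0,2,0), (0,2,1), (1,0,0), (1,0,1), (1,1,0), (1,1,1), (1,2,0), (1,2,1)}
target (1,0,0) ∈ {TSO,PSO}

SC:no TSO:yes PSO:yes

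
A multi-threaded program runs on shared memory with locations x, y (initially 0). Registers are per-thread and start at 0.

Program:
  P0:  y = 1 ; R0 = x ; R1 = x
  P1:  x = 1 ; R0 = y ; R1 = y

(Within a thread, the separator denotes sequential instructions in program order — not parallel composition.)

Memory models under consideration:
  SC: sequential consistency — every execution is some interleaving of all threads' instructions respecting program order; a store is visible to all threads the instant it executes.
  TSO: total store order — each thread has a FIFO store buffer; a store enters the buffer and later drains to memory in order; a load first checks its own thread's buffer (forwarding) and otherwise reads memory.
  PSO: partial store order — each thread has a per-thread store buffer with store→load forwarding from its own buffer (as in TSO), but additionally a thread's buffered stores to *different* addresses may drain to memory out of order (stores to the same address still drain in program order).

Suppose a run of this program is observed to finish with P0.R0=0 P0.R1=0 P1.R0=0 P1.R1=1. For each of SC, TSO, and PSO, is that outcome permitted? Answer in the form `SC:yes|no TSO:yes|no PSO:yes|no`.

SC:no TSO:yes PSO:yes

outcome vector order: (P0.R0,P0.R1,P1.R0,P1.R1)
under SC → (0,0,1,1), (0,1,1,1), (1,1,0,0), (1,1,0,1), (1,1,1,1)
under TSO → (0,0,0,0), (0,0,0,1), (0,0,1,1), (0,1,0,0), (0,1,0,1), (0,1,1,1), (1,1,0,0), (1,1,0,1), (1,1,1,1)
under PSO → (0,0,0,0), (0,0,0,1), (0,0,1,1), (0,1,0,0), (0,1,0,1), (0,1,1,1), (1,1,0,0), (1,1,0,1), (1,1,1,1)
target (0,0,0,1) ∈ {TSO,PSO}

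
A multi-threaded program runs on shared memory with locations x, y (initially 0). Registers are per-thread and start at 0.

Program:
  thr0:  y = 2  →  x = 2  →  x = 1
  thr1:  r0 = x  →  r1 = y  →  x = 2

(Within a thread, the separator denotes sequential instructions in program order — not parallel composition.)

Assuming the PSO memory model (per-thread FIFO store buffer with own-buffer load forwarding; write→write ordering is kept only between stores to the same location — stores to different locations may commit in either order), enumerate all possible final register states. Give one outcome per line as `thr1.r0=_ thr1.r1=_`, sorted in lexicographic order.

thr1.r0=0 thr1.r1=0
thr1.r0=0 thr1.r1=2
thr1.r0=1 thr1.r1=0
thr1.r0=1 thr1.r1=2
thr1.r0=2 thr1.r1=0
thr1.r0=2 thr1.r1=2

outcome vector order: (thr1.r0,thr1.r1)
|PSO outcomes| = 6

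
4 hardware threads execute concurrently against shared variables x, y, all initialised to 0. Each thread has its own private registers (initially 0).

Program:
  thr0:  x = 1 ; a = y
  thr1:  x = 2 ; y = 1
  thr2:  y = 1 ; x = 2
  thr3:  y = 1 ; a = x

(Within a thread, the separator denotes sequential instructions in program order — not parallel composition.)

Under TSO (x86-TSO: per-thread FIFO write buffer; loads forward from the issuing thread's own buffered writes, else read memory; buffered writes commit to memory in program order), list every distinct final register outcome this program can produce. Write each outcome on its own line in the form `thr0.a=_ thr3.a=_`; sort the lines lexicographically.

thr0.a=0 thr3.a=0
thr0.a=0 thr3.a=1
thr0.a=0 thr3.a=2
thr0.a=1 thr3.a=0
thr0.a=1 thr3.a=1
thr0.a=1 thr3.a=2

outcome vector order: (thr0.a,thr3.a)
|TSO outcomes| = 6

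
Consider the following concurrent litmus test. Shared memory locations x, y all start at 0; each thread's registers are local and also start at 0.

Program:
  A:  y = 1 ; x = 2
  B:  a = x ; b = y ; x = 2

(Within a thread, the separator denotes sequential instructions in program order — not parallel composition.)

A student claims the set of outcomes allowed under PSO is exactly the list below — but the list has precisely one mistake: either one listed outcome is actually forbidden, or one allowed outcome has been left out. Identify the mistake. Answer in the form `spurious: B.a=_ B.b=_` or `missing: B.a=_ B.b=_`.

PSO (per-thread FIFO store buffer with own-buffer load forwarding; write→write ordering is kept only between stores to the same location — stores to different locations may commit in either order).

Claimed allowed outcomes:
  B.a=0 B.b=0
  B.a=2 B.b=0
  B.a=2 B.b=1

missing: B.a=0 B.b=1

outcome vector order: (B.a,B.b)
[PSO] allowed = {(0,0); (0,1); (2,0); (2,1)}
PSO∖claimed = {(0,1)}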